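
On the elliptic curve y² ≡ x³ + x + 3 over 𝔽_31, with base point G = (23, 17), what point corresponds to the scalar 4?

(20, 5)

Repeated addition: build up to 4G.
2G: tangent at (23, 17): λ = (3·23² + 1)/(2·17) ≡ 7/3. 3⁻¹ ≡ 21 (mod 31), so λ ≡ 7·21 ≡ 23.
  x = λ² - 23 - 23 = 529 - 46 ≡ 18; y = λ·(23 - 18) - 17 ≡ 5. → (18, 5)
3G: (18, 5) + (23, 17). λ = (17 - 5)/(23 - 18) ≡ 12/5 mod 31. 5⁻¹ ≡ 25 (mod 31), so λ ≡ 21.
  x = λ² - 18 - 23 = 441 - 41 ≡ 28; y = λ·(18 - 28) - 5 ≡ 2. → (28, 2)
4G: (28, 2) + (23, 17). λ = (17 - 2)/(23 - 28) ≡ 15/26 mod 31. 26⁻¹ ≡ 6 (mod 31) since 26·6 = 156 ≡ 1, so λ ≡ 28.
  x = λ² - 28 - 23 = 784 - 51 ≡ 20; y = λ·(28 - 20) - 2 ≡ 5. → (20, 5)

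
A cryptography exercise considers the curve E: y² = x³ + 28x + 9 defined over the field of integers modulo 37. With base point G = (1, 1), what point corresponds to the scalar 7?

Repeated addition: build up to 7G.
2G: tangent at (1, 1): λ = (3·1² + 28)/(2·1) ≡ 31/2. 2⁻¹ ≡ 19 (mod 37) since 2·19 = 38 ≡ 1, so λ ≡ 31·19 ≡ 34.
  x = λ² - 1 - 1 = 1156 - 2 ≡ 7; y = λ·(1 - 7) - 1 ≡ 17. → (7, 17)
3G: (7, 17) + (1, 1). λ = (1 - 17)/(1 - 7) ≡ 21/31 mod 37. 31⁻¹ ≡ 6 (mod 37), so λ ≡ 15.
  x = λ² - 7 - 1 = 225 - 8 ≡ 32; y = λ·(7 - 32) - 17 ≡ 15. → (32, 15)
4G: (32, 15) + (1, 1). λ = (1 - 15)/(1 - 32) ≡ 23/6 mod 37. 6⁻¹ ≡ 31 (mod 37) since 6·31 = 186 ≡ 1, so λ ≡ 10.
  x = λ² - 32 - 1 = 100 - 33 ≡ 30; y = λ·(32 - 30) - 15 ≡ 5. → (30, 5)
5G: (30, 5) + (1, 1). λ = (1 - 5)/(1 - 30) ≡ 33/8 mod 37. 8⁻¹ ≡ 14 (mod 37), so λ ≡ 18.
  x = λ² - 30 - 1 = 324 - 31 ≡ 34; y = λ·(30 - 34) - 5 ≡ 34. → (34, 34)
6G: (34, 34) + (1, 1). λ = (1 - 34)/(1 - 34) ≡ 4/4 mod 37. 4⁻¹ ≡ 28 (mod 37), so λ ≡ 1.
  x = λ² - 34 - 1 = 1 - 35 ≡ 3; y = λ·(34 - 3) - 34 ≡ 34. → (3, 34)
7G: (3, 34) + (1, 1). λ = (1 - 34)/(1 - 3) ≡ 4/35 mod 37. 35⁻¹ ≡ 18 (mod 37), so λ ≡ 35.
  x = λ² - 3 - 1 = 1225 - 4 ≡ 0; y = λ·(3 - 0) - 34 ≡ 34. → (0, 34)

(0, 34)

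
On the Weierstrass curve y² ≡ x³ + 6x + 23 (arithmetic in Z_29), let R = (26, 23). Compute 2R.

tangent at (26, 23): λ = (3·26² + 6)/(2·23) ≡ 4/17. 17⁻¹ ≡ 12 (mod 29), so λ ≡ 4·12 ≡ 19.
  x = λ² - 26 - 26 = 361 - 52 ≡ 19; y = λ·(26 - 19) - 23 ≡ 23. → (19, 23)

(19, 23)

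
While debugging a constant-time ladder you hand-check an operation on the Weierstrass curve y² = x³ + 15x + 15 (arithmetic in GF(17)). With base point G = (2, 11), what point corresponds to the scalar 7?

(7, 2)

Repeated addition: build up to 7G.
2G: tangent at (2, 11): λ = (3·2² + 15)/(2·11) ≡ 10/5. 5⁻¹ ≡ 7 (mod 17), so λ ≡ 10·7 ≡ 2.
  x = λ² - 2 - 2 = 4 - 4 ≡ 0; y = λ·(2 - 0) - 11 ≡ 10. → (0, 10)
3G: (0, 10) + (2, 11). λ = (11 - 10)/(2 - 0) ≡ 1/2 mod 17. 2⁻¹ ≡ 9 (mod 17) since 2·9 = 18 ≡ 1, so λ ≡ 9.
  x = λ² - 0 - 2 = 81 - 2 ≡ 11; y = λ·(0 - 11) - 10 ≡ 10. → (11, 10)
4G: (11, 10) + (2, 11). λ = (11 - 10)/(2 - 11) ≡ 1/8 mod 17. 8⁻¹ ≡ 15 (mod 17), so λ ≡ 15.
  x = λ² - 11 - 2 = 225 - 13 ≡ 8; y = λ·(11 - 8) - 10 ≡ 1. → (8, 1)
5G: (8, 1) + (2, 11). λ = (11 - 1)/(2 - 8) ≡ 10/11 mod 17. 11⁻¹ ≡ 14 (mod 17), so λ ≡ 4.
  x = λ² - 8 - 2 = 16 - 10 ≡ 6; y = λ·(8 - 6) - 1 ≡ 7. → (6, 7)
6G: (6, 7) + (2, 11). λ = (11 - 7)/(2 - 6) ≡ 4/13 mod 17. 13⁻¹ ≡ 4 (mod 17), so λ ≡ 16.
  x = λ² - 6 - 2 = 256 - 8 ≡ 10; y = λ·(6 - 10) - 7 ≡ 14. → (10, 14)
7G: (10, 14) + (2, 11). λ = (11 - 14)/(2 - 10) ≡ 14/9 mod 17. 9⁻¹ ≡ 2 (mod 17) since 9·2 = 18 ≡ 1, so λ ≡ 11.
  x = λ² - 10 - 2 = 121 - 12 ≡ 7; y = λ·(10 - 7) - 14 ≡ 2. → (7, 2)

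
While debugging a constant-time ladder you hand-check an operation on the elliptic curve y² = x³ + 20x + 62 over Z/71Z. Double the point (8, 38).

(38, 39)

tangent at (8, 38): λ = (3·8² + 20)/(2·38) ≡ 70/5. 5⁻¹ ≡ 57 (mod 71) since 5·57 = 285 ≡ 1, so λ ≡ 70·57 ≡ 14.
  x = λ² - 8 - 8 = 196 - 16 ≡ 38; y = λ·(8 - 38) - 38 ≡ 39. → (38, 39)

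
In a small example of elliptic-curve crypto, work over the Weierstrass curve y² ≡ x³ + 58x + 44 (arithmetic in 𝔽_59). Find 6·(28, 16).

(27, 42)

Write Q = (28, 16).
Double-and-add on 6 = (110)₂. Start with Q = (28, 16) for the leading 1-bit.
double: tangent at (28, 16): λ = (3·28² + 58)/(2·16) ≡ 50/32. 32⁻¹ ≡ 24 (mod 59), so λ ≡ 50·24 ≡ 20.
  x = λ² - 28 - 28 = 400 - 56 ≡ 49; y = λ·(28 - 49) - 16 ≡ 36. → (49, 36)
add Q: (49, 36) + (28, 16). λ = (16 - 36)/(28 - 49) ≡ 39/38 mod 59. 38⁻¹ ≡ 14 (mod 59), so λ ≡ 15.
  x = λ² - 49 - 28 = 225 - 77 ≡ 30; y = λ·(49 - 30) - 36 ≡ 13. → (30, 13)
double: tangent at (30, 13): λ = (3·30² + 58)/(2·13) ≡ 44/26. 26⁻¹ ≡ 25 (mod 59) since 26·25 = 650 ≡ 1, so λ ≡ 44·25 ≡ 38.
  x = λ² - 30 - 30 = 1444 - 60 ≡ 27; y = λ·(30 - 27) - 13 ≡ 42. → (27, 42)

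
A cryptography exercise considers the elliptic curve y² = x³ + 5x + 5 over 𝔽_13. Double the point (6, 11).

(2, 6)

tangent at (6, 11): λ = (3·6² + 5)/(2·11) ≡ 9/9. 9⁻¹ ≡ 3 (mod 13) since 9·3 = 27 ≡ 1, so λ ≡ 9·3 ≡ 1.
  x = λ² - 6 - 6 = 1 - 12 ≡ 2; y = λ·(6 - 2) - 11 ≡ 6. → (2, 6)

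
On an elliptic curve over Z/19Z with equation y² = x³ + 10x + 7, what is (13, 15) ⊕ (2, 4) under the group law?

(5, 12)

(13, 15) + (2, 4). λ = (4 - 15)/(2 - 13) ≡ 8/8 mod 19. 8⁻¹ ≡ 12 (mod 19), so λ ≡ 1.
  x = λ² - 13 - 2 = 1 - 15 ≡ 5; y = λ·(13 - 5) - 15 ≡ 12. → (5, 12)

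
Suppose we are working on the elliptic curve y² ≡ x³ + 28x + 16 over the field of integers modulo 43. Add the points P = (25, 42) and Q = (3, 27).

(12, 4)

(25, 42) + (3, 27). λ = (27 - 42)/(3 - 25) ≡ 28/21 mod 43. 21⁻¹ ≡ 41 (mod 43) since 21·41 = 861 ≡ 1, so λ ≡ 30.
  x = λ² - 25 - 3 = 900 - 28 ≡ 12; y = λ·(25 - 12) - 42 ≡ 4. → (12, 4)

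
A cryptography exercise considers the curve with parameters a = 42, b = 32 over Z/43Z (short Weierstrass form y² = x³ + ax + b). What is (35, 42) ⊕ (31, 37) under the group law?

(35, 42) + (31, 37). λ = (37 - 42)/(31 - 35) ≡ 38/39 mod 43. 39⁻¹ ≡ 32 (mod 43) since 39·32 = 1248 ≡ 1, so λ ≡ 12.
  x = λ² - 35 - 31 = 144 - 66 ≡ 35; y = λ·(35 - 35) - 42 ≡ 1. → (35, 1)

(35, 1)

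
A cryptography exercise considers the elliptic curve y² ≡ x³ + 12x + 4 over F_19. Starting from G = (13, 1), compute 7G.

(8, 17)

Repeated addition: build up to 7G.
2G: tangent at (13, 1): λ = (3·13² + 12)/(2·1) ≡ 6/2. 2⁻¹ ≡ 10 (mod 19), so λ ≡ 6·10 ≡ 3.
  x = λ² - 13 - 13 = 9 - 26 ≡ 2; y = λ·(13 - 2) - 1 ≡ 13. → (2, 13)
3G: (2, 13) + (13, 1). λ = (1 - 13)/(13 - 2) ≡ 7/11 mod 19. 11⁻¹ ≡ 7 (mod 19), so λ ≡ 11.
  x = λ² - 2 - 13 = 121 - 15 ≡ 11; y = λ·(2 - 11) - 13 ≡ 2. → (11, 2)
4G: (11, 2) + (13, 1). λ = (1 - 2)/(13 - 11) ≡ 18/2 mod 19. 2⁻¹ ≡ 10 (mod 19) since 2·10 = 20 ≡ 1, so λ ≡ 9.
  x = λ² - 11 - 13 = 81 - 24 ≡ 0; y = λ·(11 - 0) - 2 ≡ 2. → (0, 2)
5G: (0, 2) + (13, 1). λ = (1 - 2)/(13 - 0) ≡ 18/13 mod 19. 13⁻¹ ≡ 3 (mod 19), so λ ≡ 16.
  x = λ² - 0 - 13 = 256 - 13 ≡ 15; y = λ·(0 - 15) - 2 ≡ 5. → (15, 5)
6G: (15, 5) + (13, 1). λ = (1 - 5)/(13 - 15) ≡ 15/17 mod 19. 17⁻¹ ≡ 9 (mod 19), so λ ≡ 2.
  x = λ² - 15 - 13 = 4 - 28 ≡ 14; y = λ·(15 - 14) - 5 ≡ 16. → (14, 16)
7G: (14, 16) + (13, 1). λ = (1 - 16)/(13 - 14) ≡ 4/18 mod 19. 18⁻¹ ≡ 18 (mod 19), so λ ≡ 15.
  x = λ² - 14 - 13 = 225 - 27 ≡ 8; y = λ·(14 - 8) - 16 ≡ 17. → (8, 17)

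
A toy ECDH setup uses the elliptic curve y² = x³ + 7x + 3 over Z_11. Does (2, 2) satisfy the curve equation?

no

y² = 2² ≡ 4; x³ + 7x + 3 = 25 ≡ 3 (mod 11). 4 ≠ 3.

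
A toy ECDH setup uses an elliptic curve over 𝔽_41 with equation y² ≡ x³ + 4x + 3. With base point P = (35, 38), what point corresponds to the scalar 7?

(21, 0)

Double-and-add on 7 = (111)₂. Start with P = (35, 38) for the leading 1-bit.
double: tangent at (35, 38): λ = (3·35² + 4)/(2·38) ≡ 30/35. 35⁻¹ ≡ 34 (mod 41), so λ ≡ 30·34 ≡ 36.
  x = λ² - 35 - 35 = 1296 - 70 ≡ 37; y = λ·(35 - 37) - 38 ≡ 13. → (37, 13)
add P: (37, 13) + (35, 38). λ = (38 - 13)/(35 - 37) ≡ 25/39 mod 41. 39⁻¹ ≡ 20 (mod 41), so λ ≡ 8.
  x = λ² - 37 - 35 = 64 - 72 ≡ 33; y = λ·(37 - 33) - 13 ≡ 19. → (33, 19)
double: tangent at (33, 19): λ = (3·33² + 4)/(2·19) ≡ 32/38. 38⁻¹ ≡ 27 (mod 41) since 38·27 = 1026 ≡ 1, so λ ≡ 32·27 ≡ 3.
  x = λ² - 33 - 33 = 9 - 66 ≡ 25; y = λ·(33 - 25) - 19 ≡ 5. → (25, 5)
add P: (25, 5) + (35, 38). λ = (38 - 5)/(35 - 25) ≡ 33/10 mod 41. 10⁻¹ ≡ 37 (mod 41) since 10·37 = 370 ≡ 1, so λ ≡ 32.
  x = λ² - 25 - 35 = 1024 - 60 ≡ 21; y = λ·(25 - 21) - 5 ≡ 0. → (21, 0)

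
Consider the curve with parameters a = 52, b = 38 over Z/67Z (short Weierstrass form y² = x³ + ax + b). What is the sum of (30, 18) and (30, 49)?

The two points share x = 30 and their y-coordinates satisfy 18 + 49 ≡ 0 (mod 67), so they are inverses. Their sum is 𝒪.

O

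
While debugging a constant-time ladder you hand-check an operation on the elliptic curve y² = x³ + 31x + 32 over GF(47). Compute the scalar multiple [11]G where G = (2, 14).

Double-and-add on 11 = (1011)₂. Start with G = (2, 14) for the leading 1-bit.
double: tangent at (2, 14): λ = (3·2² + 31)/(2·14) ≡ 43/28. 28⁻¹ ≡ 42 (mod 47), so λ ≡ 43·42 ≡ 20.
  x = λ² - 2 - 2 = 400 - 4 ≡ 20; y = λ·(2 - 20) - 14 ≡ 2. → (20, 2)
double: tangent at (20, 2): λ = (3·20² + 31)/(2·2) ≡ 9/4. 4⁻¹ ≡ 12 (mod 47) since 4·12 = 48 ≡ 1, so λ ≡ 9·12 ≡ 14.
  x = λ² - 20 - 20 = 196 - 40 ≡ 15; y = λ·(20 - 15) - 2 ≡ 21. → (15, 21)
add G: (15, 21) + (2, 14). λ = (14 - 21)/(2 - 15) ≡ 40/34 mod 47. 34⁻¹ ≡ 18 (mod 47), so λ ≡ 15.
  x = λ² - 15 - 2 = 225 - 17 ≡ 20; y = λ·(15 - 20) - 21 ≡ 45. → (20, 45)
double: tangent at (20, 45): λ = (3·20² + 31)/(2·45) ≡ 9/43. 43⁻¹ ≡ 35 (mod 47) since 43·35 = 1505 ≡ 1, so λ ≡ 9·35 ≡ 33.
  x = λ² - 20 - 20 = 1089 - 40 ≡ 15; y = λ·(20 - 15) - 45 ≡ 26. → (15, 26)
add G: (15, 26) + (2, 14). λ = (14 - 26)/(2 - 15) ≡ 35/34 mod 47. 34⁻¹ ≡ 18 (mod 47), so λ ≡ 19.
  x = λ² - 15 - 2 = 361 - 17 ≡ 15; y = λ·(15 - 15) - 26 ≡ 21. → (15, 21)

(15, 21)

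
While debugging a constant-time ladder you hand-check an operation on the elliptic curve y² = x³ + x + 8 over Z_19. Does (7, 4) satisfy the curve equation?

y² = 4² ≡ 16; x³ + 1x + 8 = 358 ≡ 16 (mod 19). 16 = 16.

yes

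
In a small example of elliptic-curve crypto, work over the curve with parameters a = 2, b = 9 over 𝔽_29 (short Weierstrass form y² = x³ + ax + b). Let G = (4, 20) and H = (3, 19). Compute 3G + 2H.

(20, 25)

First 3G:
Repeated addition: build up to 3G.
2G: tangent at (4, 20): λ = (3·4² + 2)/(2·20) ≡ 21/11. 11⁻¹ ≡ 8 (mod 29), so λ ≡ 21·8 ≡ 23.
  x = λ² - 4 - 4 = 529 - 8 ≡ 28; y = λ·(4 - 28) - 20 ≡ 8. → (28, 8)
3G: (28, 8) + (4, 20). λ = (20 - 8)/(4 - 28) ≡ 12/5 mod 29. 5⁻¹ ≡ 6 (mod 29) since 5·6 = 30 ≡ 1, so λ ≡ 14.
  x = λ² - 28 - 4 = 196 - 32 ≡ 19; y = λ·(28 - 19) - 8 ≡ 2. → (19, 2)
3G = (19, 2).
Next 2H:
Repeated addition: build up to 2H.
2H: tangent at (3, 19): λ = (3·3² + 2)/(2·19) ≡ 0/9. 9⁻¹ ≡ 13 (mod 29) since 9·13 = 117 ≡ 1, so λ ≡ 0·13 ≡ 0.
  x = λ² - 3 - 3 = 0 - 6 ≡ 23; y = λ·(3 - 23) - 19 ≡ 10. → (23, 10)
2H = (23, 10).
Finally 3G + 2H:
(19, 2) + (23, 10). λ = (10 - 2)/(23 - 19) ≡ 8/4 mod 29. 4⁻¹ ≡ 22 (mod 29), so λ ≡ 2.
  x = λ² - 19 - 23 = 4 - 42 ≡ 20; y = λ·(19 - 20) - 2 ≡ 25. → (20, 25)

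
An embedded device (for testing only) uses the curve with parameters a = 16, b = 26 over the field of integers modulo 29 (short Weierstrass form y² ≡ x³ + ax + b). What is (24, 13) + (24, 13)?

tangent at (24, 13): λ = (3·24² + 16)/(2·13) ≡ 4/26. 26⁻¹ ≡ 19 (mod 29), so λ ≡ 4·19 ≡ 18.
  x = λ² - 24 - 24 = 324 - 48 ≡ 15; y = λ·(24 - 15) - 13 ≡ 4. → (15, 4)

(15, 4)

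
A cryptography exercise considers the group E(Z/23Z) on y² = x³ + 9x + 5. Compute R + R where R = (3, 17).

(3, 6)

tangent at (3, 17): λ = (3·3² + 9)/(2·17) ≡ 13/11. 11⁻¹ ≡ 21 (mod 23), so λ ≡ 13·21 ≡ 20.
  x = λ² - 3 - 3 = 400 - 6 ≡ 3; y = λ·(3 - 3) - 17 ≡ 6. → (3, 6)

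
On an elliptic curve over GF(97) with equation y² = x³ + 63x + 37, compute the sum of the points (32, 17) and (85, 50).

(23, 49)

(32, 17) + (85, 50). λ = (50 - 17)/(85 - 32) ≡ 33/53 mod 97. 53⁻¹ ≡ 11 (mod 97), so λ ≡ 72.
  x = λ² - 32 - 85 = 5184 - 117 ≡ 23; y = λ·(32 - 23) - 17 ≡ 49. → (23, 49)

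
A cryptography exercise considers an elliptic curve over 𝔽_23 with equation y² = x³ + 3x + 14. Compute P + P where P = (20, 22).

(1, 15)

tangent at (20, 22): λ = (3·20² + 3)/(2·22) ≡ 7/21. 21⁻¹ ≡ 11 (mod 23), so λ ≡ 7·11 ≡ 8.
  x = λ² - 20 - 20 = 64 - 40 ≡ 1; y = λ·(20 - 1) - 22 ≡ 15. → (1, 15)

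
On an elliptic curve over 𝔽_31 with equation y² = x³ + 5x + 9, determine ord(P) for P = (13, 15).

3

2P: tangent at (13, 15): λ = (3·13² + 5)/(2·15) ≡ 16/30. 30⁻¹ ≡ 30 (mod 31), so λ ≡ 16·30 ≡ 15.
  x = λ² - 13 - 13 = 225 - 26 ≡ 13; y = λ·(13 - 13) - 15 ≡ 16. → (13, 16)
3P: (13, 16) + (13, 15): same x and y₁ ≡ -y₂, so the sum is O.
3P = O, so the order is 3.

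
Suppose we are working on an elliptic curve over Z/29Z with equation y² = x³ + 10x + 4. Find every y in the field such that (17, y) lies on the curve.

none

x³ + 10x + 4 = 5087 ≡ 12 (mod 29).
12 is a non-residue mod 29; no y exists.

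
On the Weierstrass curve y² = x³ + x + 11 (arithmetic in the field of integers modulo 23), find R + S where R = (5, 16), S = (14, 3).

(5, 16) + (14, 3). λ = (3 - 16)/(14 - 5) ≡ 10/9 mod 23. 9⁻¹ ≡ 18 (mod 23), so λ ≡ 19.
  x = λ² - 5 - 14 = 361 - 19 ≡ 20; y = λ·(5 - 20) - 16 ≡ 21. → (20, 21)

(20, 21)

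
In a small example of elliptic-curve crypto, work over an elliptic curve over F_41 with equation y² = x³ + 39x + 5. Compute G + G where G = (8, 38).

tangent at (8, 38): λ = (3·8² + 39)/(2·38) ≡ 26/35. 35⁻¹ ≡ 34 (mod 41) since 35·34 = 1190 ≡ 1, so λ ≡ 26·34 ≡ 23.
  x = λ² - 8 - 8 = 529 - 16 ≡ 21; y = λ·(8 - 21) - 38 ≡ 32. → (21, 32)

(21, 32)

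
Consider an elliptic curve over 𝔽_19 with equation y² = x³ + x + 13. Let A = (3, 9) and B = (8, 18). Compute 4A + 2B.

(18, 7)

First 4A:
Repeated addition: build up to 4A.
2A: tangent at (3, 9): λ = (3·3² + 1)/(2·9) ≡ 9/18. 18⁻¹ ≡ 18 (mod 19) since 18·18 = 324 ≡ 1, so λ ≡ 9·18 ≡ 10.
  x = λ² - 3 - 3 = 100 - 6 ≡ 18; y = λ·(3 - 18) - 9 ≡ 12. → (18, 12)
3A: (18, 12) + (3, 9). λ = (9 - 12)/(3 - 18) ≡ 16/4 mod 19. 4⁻¹ ≡ 5 (mod 19), so λ ≡ 4.
  x = λ² - 18 - 3 = 16 - 21 ≡ 14; y = λ·(18 - 14) - 12 ≡ 4. → (14, 4)
4A: (14, 4) + (3, 9). λ = (9 - 4)/(3 - 14) ≡ 5/8 mod 19. 8⁻¹ ≡ 12 (mod 19), so λ ≡ 3.
  x = λ² - 14 - 3 = 9 - 17 ≡ 11; y = λ·(14 - 11) - 4 ≡ 5. → (11, 5)
4A = (11, 5).
Next 2B:
Repeated addition: build up to 2B.
2B: tangent at (8, 18): λ = (3·8² + 1)/(2·18) ≡ 3/17. 17⁻¹ ≡ 9 (mod 19), so λ ≡ 3·9 ≡ 8.
  x = λ² - 8 - 8 = 64 - 16 ≡ 10; y = λ·(8 - 10) - 18 ≡ 4. → (10, 4)
2B = (10, 4).
Finally 4A + 2B:
(11, 5) + (10, 4). λ = (4 - 5)/(10 - 11) ≡ 18/18 mod 19. 18⁻¹ ≡ 18 (mod 19), so λ ≡ 1.
  x = λ² - 11 - 10 = 1 - 21 ≡ 18; y = λ·(11 - 18) - 5 ≡ 7. → (18, 7)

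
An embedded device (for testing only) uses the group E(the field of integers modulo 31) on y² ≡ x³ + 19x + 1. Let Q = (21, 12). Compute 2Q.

tangent at (21, 12): λ = (3·21² + 19)/(2·12) ≡ 9/24. 24⁻¹ ≡ 22 (mod 31), so λ ≡ 9·22 ≡ 12.
  x = λ² - 21 - 21 = 144 - 42 ≡ 9; y = λ·(21 - 9) - 12 ≡ 8. → (9, 8)

(9, 8)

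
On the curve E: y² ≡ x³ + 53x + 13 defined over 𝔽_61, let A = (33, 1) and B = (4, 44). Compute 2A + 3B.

First 2A:
Repeated addition: build up to 2A.
2A: tangent at (33, 1): λ = (3·33² + 53)/(2·1) ≡ 26/2. 2⁻¹ ≡ 31 (mod 61) since 2·31 = 62 ≡ 1, so λ ≡ 26·31 ≡ 13.
  x = λ² - 33 - 33 = 169 - 66 ≡ 42; y = λ·(33 - 42) - 1 ≡ 4. → (42, 4)
2A = (42, 4).
Next 3B:
Repeated addition: build up to 3B.
2B: tangent at (4, 44): λ = (3·4² + 53)/(2·44) ≡ 40/27. 27⁻¹ ≡ 52 (mod 61), so λ ≡ 40·52 ≡ 6.
  x = λ² - 4 - 4 = 36 - 8 ≡ 28; y = λ·(4 - 28) - 44 ≡ 56. → (28, 56)
3B: (28, 56) + (4, 44). λ = (44 - 56)/(4 - 28) ≡ 49/37 mod 61. 37⁻¹ ≡ 33 (mod 61), so λ ≡ 31.
  x = λ² - 28 - 4 = 961 - 32 ≡ 14; y = λ·(28 - 14) - 56 ≡ 12. → (14, 12)
3B = (14, 12).
Finally 2A + 3B:
(42, 4) + (14, 12). λ = (12 - 4)/(14 - 42) ≡ 8/33 mod 61. 33⁻¹ ≡ 37 (mod 61), so λ ≡ 52.
  x = λ² - 42 - 14 = 2704 - 56 ≡ 25; y = λ·(42 - 25) - 4 ≡ 26. → (25, 26)

(25, 26)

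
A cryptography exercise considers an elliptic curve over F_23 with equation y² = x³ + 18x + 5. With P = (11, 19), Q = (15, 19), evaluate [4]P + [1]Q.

First 4P:
Double-and-add on 4 = (100)₂. Start with P = (11, 19) for the leading 1-bit.
double: tangent at (11, 19): λ = (3·11² + 18)/(2·19) ≡ 13/15. 15⁻¹ ≡ 20 (mod 23) since 15·20 = 300 ≡ 1, so λ ≡ 13·20 ≡ 7.
  x = λ² - 11 - 11 = 49 - 22 ≡ 4; y = λ·(11 - 4) - 19 ≡ 7. → (4, 7)
double: tangent at (4, 7): λ = (3·4² + 18)/(2·7) ≡ 20/14. 14⁻¹ ≡ 5 (mod 23), so λ ≡ 20·5 ≡ 8.
  x = λ² - 4 - 4 = 64 - 8 ≡ 10; y = λ·(4 - 10) - 7 ≡ 14. → (10, 14)
4P = (10, 14).
Finally 4P + Q:
(10, 14) + (15, 19). λ = (19 - 14)/(15 - 10) ≡ 5/5 mod 23. 5⁻¹ ≡ 14 (mod 23) since 5·14 = 70 ≡ 1, so λ ≡ 1.
  x = λ² - 10 - 15 = 1 - 25 ≡ 22; y = λ·(10 - 22) - 14 ≡ 20. → (22, 20)

(22, 20)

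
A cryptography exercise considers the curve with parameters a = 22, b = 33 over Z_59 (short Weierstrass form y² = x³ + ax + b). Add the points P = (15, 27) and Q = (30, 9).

(15, 27) + (30, 9). λ = (9 - 27)/(30 - 15) ≡ 41/15 mod 59. 15⁻¹ ≡ 4 (mod 59), so λ ≡ 46.
  x = λ² - 15 - 30 = 2116 - 45 ≡ 6; y = λ·(15 - 6) - 27 ≡ 33. → (6, 33)

(6, 33)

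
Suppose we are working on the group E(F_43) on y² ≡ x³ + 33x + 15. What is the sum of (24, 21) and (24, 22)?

O

The two points share x = 24 and their y-coordinates satisfy 21 + 22 ≡ 0 (mod 43), so they are inverses. Their sum is O.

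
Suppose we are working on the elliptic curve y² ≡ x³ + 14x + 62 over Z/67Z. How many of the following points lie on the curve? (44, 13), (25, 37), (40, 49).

(44, 13): 13² ≡ 35, rhs ≡ 35 → on.
(25, 37): 37² ≡ 29, rhs ≡ 24 → off.
(40, 49): 49² ≡ 56, rhs ≡ 34 → off.

1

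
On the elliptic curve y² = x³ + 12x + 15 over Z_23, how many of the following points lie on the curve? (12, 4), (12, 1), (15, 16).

(12, 4): 4² ≡ 16, rhs ≡ 1 → off.
(12, 1): 1² ≡ 1, rhs ≡ 1 → on.
(15, 16): 16² ≡ 3, rhs ≡ 5 → off.

1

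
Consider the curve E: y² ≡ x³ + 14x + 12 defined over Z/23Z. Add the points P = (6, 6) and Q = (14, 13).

(7, 19)

(6, 6) + (14, 13). λ = (13 - 6)/(14 - 6) ≡ 7/8 mod 23. 8⁻¹ ≡ 3 (mod 23) since 8·3 = 24 ≡ 1, so λ ≡ 21.
  x = λ² - 6 - 14 = 441 - 20 ≡ 7; y = λ·(6 - 7) - 6 ≡ 19. → (7, 19)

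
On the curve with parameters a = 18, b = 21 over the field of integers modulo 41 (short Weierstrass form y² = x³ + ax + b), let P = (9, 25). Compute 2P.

tangent at (9, 25): λ = (3·9² + 18)/(2·25) ≡ 15/9. 9⁻¹ ≡ 32 (mod 41), so λ ≡ 15·32 ≡ 29.
  x = λ² - 9 - 9 = 841 - 18 ≡ 3; y = λ·(9 - 3) - 25 ≡ 26. → (3, 26)

(3, 26)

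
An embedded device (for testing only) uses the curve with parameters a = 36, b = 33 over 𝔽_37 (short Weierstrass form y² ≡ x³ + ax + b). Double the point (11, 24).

(14, 32)

tangent at (11, 24): λ = (3·11² + 36)/(2·24) ≡ 29/11. 11⁻¹ ≡ 27 (mod 37), so λ ≡ 29·27 ≡ 6.
  x = λ² - 11 - 11 = 36 - 22 ≡ 14; y = λ·(11 - 14) - 24 ≡ 32. → (14, 32)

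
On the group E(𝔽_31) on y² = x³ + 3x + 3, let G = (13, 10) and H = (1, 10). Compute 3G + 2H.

First 3G:
Repeated addition: build up to 3G.
2G: tangent at (13, 10): λ = (3·13² + 3)/(2·10) ≡ 14/20. 20⁻¹ ≡ 14 (mod 31) since 20·14 = 280 ≡ 1, so λ ≡ 14·14 ≡ 10.
  x = λ² - 13 - 13 = 100 - 26 ≡ 12; y = λ·(13 - 12) - 10 ≡ 0. → (12, 0)
3G: (12, 0) + (13, 10). λ = (10 - 0)/(13 - 12) ≡ 10/1 mod 31. 1⁻¹ ≡ 1 (mod 31) since 1·1 = 1 ≡ 1, so λ ≡ 10.
  x = λ² - 12 - 13 = 100 - 25 ≡ 13; y = λ·(12 - 13) - 0 ≡ 21. → (13, 21)
3G = (13, 21).
Next 2H:
Repeated addition: build up to 2H.
2H: tangent at (1, 10): λ = (3·1² + 3)/(2·10) ≡ 6/20. 20⁻¹ ≡ 14 (mod 31), so λ ≡ 6·14 ≡ 22.
  x = λ² - 1 - 1 = 484 - 2 ≡ 17; y = λ·(1 - 17) - 10 ≡ 10. → (17, 10)
2H = (17, 10).
Finally 3G + 2H:
(13, 21) + (17, 10). λ = (10 - 21)/(17 - 13) ≡ 20/4 mod 31. 4⁻¹ ≡ 8 (mod 31) since 4·8 = 32 ≡ 1, so λ ≡ 5.
  x = λ² - 13 - 17 = 25 - 30 ≡ 26; y = λ·(13 - 26) - 21 ≡ 7. → (26, 7)

(26, 7)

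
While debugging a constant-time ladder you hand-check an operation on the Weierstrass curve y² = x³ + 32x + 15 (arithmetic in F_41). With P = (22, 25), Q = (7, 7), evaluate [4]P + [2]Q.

(25, 32)

First 4P:
Repeated addition: build up to 4P.
2P: tangent at (22, 25): λ = (3·22² + 32)/(2·25) ≡ 8/9. 9⁻¹ ≡ 32 (mod 41) since 9·32 = 288 ≡ 1, so λ ≡ 8·32 ≡ 10.
  x = λ² - 22 - 22 = 100 - 44 ≡ 15; y = λ·(22 - 15) - 25 ≡ 4. → (15, 4)
3P: (15, 4) + (22, 25). λ = (25 - 4)/(22 - 15) ≡ 21/7 mod 41. 7⁻¹ ≡ 6 (mod 41), so λ ≡ 3.
  x = λ² - 15 - 22 = 9 - 37 ≡ 13; y = λ·(15 - 13) - 4 ≡ 2. → (13, 2)
4P: (13, 2) + (22, 25). λ = (25 - 2)/(22 - 13) ≡ 23/9 mod 41. 9⁻¹ ≡ 32 (mod 41), so λ ≡ 39.
  x = λ² - 13 - 22 = 1521 - 35 ≡ 10; y = λ·(13 - 10) - 2 ≡ 33. → (10, 33)
4P = (10, 33).
Next 2Q:
Repeated addition: build up to 2Q.
2Q: tangent at (7, 7): λ = (3·7² + 32)/(2·7) ≡ 15/14. 14⁻¹ ≡ 3 (mod 41) since 14·3 = 42 ≡ 1, so λ ≡ 15·3 ≡ 4.
  x = λ² - 7 - 7 = 16 - 14 ≡ 2; y = λ·(7 - 2) - 7 ≡ 13. → (2, 13)
2Q = (2, 13).
Finally 4P + 2Q:
(10, 33) + (2, 13). λ = (13 - 33)/(2 - 10) ≡ 21/33 mod 41. 33⁻¹ ≡ 5 (mod 41) since 33·5 = 165 ≡ 1, so λ ≡ 23.
  x = λ² - 10 - 2 = 529 - 12 ≡ 25; y = λ·(10 - 25) - 33 ≡ 32. → (25, 32)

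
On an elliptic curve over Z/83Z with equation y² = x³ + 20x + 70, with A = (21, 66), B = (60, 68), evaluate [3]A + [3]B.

(37, 13)

First 3A:
Repeated addition: build up to 3A.
2A: tangent at (21, 66): λ = (3·21² + 20)/(2·66) ≡ 15/49. 49⁻¹ ≡ 61 (mod 83) since 49·61 = 2989 ≡ 1, so λ ≡ 15·61 ≡ 2.
  x = λ² - 21 - 21 = 4 - 42 ≡ 45; y = λ·(21 - 45) - 66 ≡ 52. → (45, 52)
3A: (45, 52) + (21, 66). λ = (66 - 52)/(21 - 45) ≡ 14/59 mod 83. 59⁻¹ ≡ 38 (mod 83) since 59·38 = 2242 ≡ 1, so λ ≡ 34.
  x = λ² - 45 - 21 = 1156 - 66 ≡ 11; y = λ·(45 - 11) - 52 ≡ 25. → (11, 25)
3A = (11, 25).
Next 3B:
Repeated addition: build up to 3B.
2B: tangent at (60, 68): λ = (3·60² + 20)/(2·68) ≡ 30/53. 53⁻¹ ≡ 47 (mod 83), so λ ≡ 30·47 ≡ 82.
  x = λ² - 60 - 60 = 6724 - 120 ≡ 47; y = λ·(60 - 47) - 68 ≡ 2. → (47, 2)
3B: (47, 2) + (60, 68). λ = (68 - 2)/(60 - 47) ≡ 66/13 mod 83. 13⁻¹ ≡ 32 (mod 83), so λ ≡ 37.
  x = λ² - 47 - 60 = 1369 - 107 ≡ 17; y = λ·(47 - 17) - 2 ≡ 29. → (17, 29)
3B = (17, 29).
Finally 3A + 3B:
(11, 25) + (17, 29). λ = (29 - 25)/(17 - 11) ≡ 4/6 mod 83. 6⁻¹ ≡ 14 (mod 83), so λ ≡ 56.
  x = λ² - 11 - 17 = 3136 - 28 ≡ 37; y = λ·(11 - 37) - 25 ≡ 13. → (37, 13)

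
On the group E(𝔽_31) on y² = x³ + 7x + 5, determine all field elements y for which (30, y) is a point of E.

x³ + 7x + 5 = 27215 ≡ 28 (mod 31).
Square roots of 28 mod 31: 11 and 20 (since 11² = 121 ≡ 28).

11, 20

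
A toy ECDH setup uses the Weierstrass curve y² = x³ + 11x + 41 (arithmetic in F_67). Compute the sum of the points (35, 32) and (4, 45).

(47, 53)

(35, 32) + (4, 45). λ = (45 - 32)/(4 - 35) ≡ 13/36 mod 67. 36⁻¹ ≡ 54 (mod 67), so λ ≡ 32.
  x = λ² - 35 - 4 = 1024 - 39 ≡ 47; y = λ·(35 - 47) - 32 ≡ 53. → (47, 53)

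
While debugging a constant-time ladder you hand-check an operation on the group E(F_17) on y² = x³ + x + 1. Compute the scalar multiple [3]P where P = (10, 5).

Repeated addition: build up to 3P.
2P: tangent at (10, 5): λ = (3·10² + 1)/(2·5) ≡ 12/10. 10⁻¹ ≡ 12 (mod 17) since 10·12 = 120 ≡ 1, so λ ≡ 12·12 ≡ 8.
  x = λ² - 10 - 10 = 64 - 20 ≡ 10; y = λ·(10 - 10) - 5 ≡ 12. → (10, 12)
3P: (10, 12) + (10, 5): same x and y₁ ≡ -y₂, so the sum is O.

O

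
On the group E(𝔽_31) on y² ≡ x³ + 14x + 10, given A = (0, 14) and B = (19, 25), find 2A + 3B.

First 2A:
Repeated addition: build up to 2A.
2A: tangent at (0, 14): λ = (3·0² + 14)/(2·14) ≡ 14/28. 28⁻¹ ≡ 10 (mod 31) since 28·10 = 280 ≡ 1, so λ ≡ 14·10 ≡ 16.
  x = λ² - 0 - 0 = 256 - 0 ≡ 8; y = λ·(0 - 8) - 14 ≡ 13. → (8, 13)
2A = (8, 13).
Next 3B:
Repeated addition: build up to 3B.
2B: tangent at (19, 25): λ = (3·19² + 14)/(2·25) ≡ 12/19. 19⁻¹ ≡ 18 (mod 31) since 19·18 = 342 ≡ 1, so λ ≡ 12·18 ≡ 30.
  x = λ² - 19 - 19 = 900 - 38 ≡ 25; y = λ·(19 - 25) - 25 ≡ 12. → (25, 12)
3B: (25, 12) + (19, 25). λ = (25 - 12)/(19 - 25) ≡ 13/25 mod 31. 25⁻¹ ≡ 5 (mod 31), so λ ≡ 3.
  x = λ² - 25 - 19 = 9 - 44 ≡ 27; y = λ·(25 - 27) - 12 ≡ 13. → (27, 13)
3B = (27, 13).
Finally 2A + 3B:
(8, 13) + (27, 13). λ = (13 - 13)/(27 - 8) ≡ 0/19 mod 31. 19⁻¹ ≡ 18 (mod 31) since 19·18 = 342 ≡ 1, so λ ≡ 0.
  x = λ² - 8 - 27 = 0 - 35 ≡ 27; y = λ·(8 - 27) - 13 ≡ 18. → (27, 18)

(27, 18)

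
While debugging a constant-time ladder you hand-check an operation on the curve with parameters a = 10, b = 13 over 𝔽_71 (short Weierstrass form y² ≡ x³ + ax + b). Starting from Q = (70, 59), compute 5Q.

(38, 13)

Double-and-add on 5 = (101)₂. Start with Q = (70, 59) for the leading 1-bit.
double: tangent at (70, 59): λ = (3·70² + 10)/(2·59) ≡ 13/47. 47⁻¹ ≡ 68 (mod 71), so λ ≡ 13·68 ≡ 32.
  x = λ² - 70 - 70 = 1024 - 140 ≡ 32; y = λ·(70 - 32) - 59 ≡ 21. → (32, 21)
double: tangent at (32, 21): λ = (3·32² + 10)/(2·21) ≡ 29/42. 42⁻¹ ≡ 22 (mod 71), so λ ≡ 29·22 ≡ 70.
  x = λ² - 32 - 32 = 4900 - 64 ≡ 8; y = λ·(32 - 8) - 21 ≡ 26. → (8, 26)
add Q: (8, 26) + (70, 59). λ = (59 - 26)/(70 - 8) ≡ 33/62 mod 71. 62⁻¹ ≡ 63 (mod 71) since 62·63 = 3906 ≡ 1, so λ ≡ 20.
  x = λ² - 8 - 70 = 400 - 78 ≡ 38; y = λ·(8 - 38) - 26 ≡ 13. → (38, 13)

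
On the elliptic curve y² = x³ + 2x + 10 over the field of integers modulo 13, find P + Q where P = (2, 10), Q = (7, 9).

(3, 11)

(2, 10) + (7, 9). λ = (9 - 10)/(7 - 2) ≡ 12/5 mod 13. 5⁻¹ ≡ 8 (mod 13) since 5·8 = 40 ≡ 1, so λ ≡ 5.
  x = λ² - 2 - 7 = 25 - 9 ≡ 3; y = λ·(2 - 3) - 10 ≡ 11. → (3, 11)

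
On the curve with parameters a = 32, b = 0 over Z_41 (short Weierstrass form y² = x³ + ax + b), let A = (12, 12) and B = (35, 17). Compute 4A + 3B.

First 4A:
Repeated addition: build up to 4A.
2A: tangent at (12, 12): λ = (3·12² + 32)/(2·12) ≡ 13/24. 24⁻¹ ≡ 12 (mod 41) since 24·12 = 288 ≡ 1, so λ ≡ 13·12 ≡ 33.
  x = λ² - 12 - 12 = 1089 - 24 ≡ 40; y = λ·(12 - 40) - 12 ≡ 7. → (40, 7)
3A: (40, 7) + (12, 12). λ = (12 - 7)/(12 - 40) ≡ 5/13 mod 41. 13⁻¹ ≡ 19 (mod 41), so λ ≡ 13.
  x = λ² - 40 - 12 = 169 - 52 ≡ 35; y = λ·(40 - 35) - 7 ≡ 17. → (35, 17)
4A: (35, 17) + (12, 12). λ = (12 - 17)/(12 - 35) ≡ 36/18 mod 41. 18⁻¹ ≡ 16 (mod 41), so λ ≡ 2.
  x = λ² - 35 - 12 = 4 - 47 ≡ 39; y = λ·(35 - 39) - 17 ≡ 16. → (39, 16)
4A = (39, 16).
Next 3B:
Repeated addition: build up to 3B.
2B: tangent at (35, 17): λ = (3·35² + 32)/(2·17) ≡ 17/34. 34⁻¹ ≡ 35 (mod 41) since 34·35 = 1190 ≡ 1, so λ ≡ 17·35 ≡ 21.
  x = λ² - 35 - 35 = 441 - 70 ≡ 2; y = λ·(35 - 2) - 17 ≡ 20. → (2, 20)
3B: (2, 20) + (35, 17). λ = (17 - 20)/(35 - 2) ≡ 38/33 mod 41. 33⁻¹ ≡ 5 (mod 41), so λ ≡ 26.
  x = λ² - 2 - 35 = 676 - 37 ≡ 24; y = λ·(2 - 24) - 20 ≡ 23. → (24, 23)
3B = (24, 23).
Finally 4A + 3B:
(39, 16) + (24, 23). λ = (23 - 16)/(24 - 39) ≡ 7/26 mod 41. 26⁻¹ ≡ 30 (mod 41), so λ ≡ 5.
  x = λ² - 39 - 24 = 25 - 63 ≡ 3; y = λ·(39 - 3) - 16 ≡ 0. → (3, 0)

(3, 0)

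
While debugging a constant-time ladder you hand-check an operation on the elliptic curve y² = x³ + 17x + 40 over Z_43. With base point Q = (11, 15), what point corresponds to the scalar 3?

Repeated addition: build up to 3Q.
2Q: tangent at (11, 15): λ = (3·11² + 17)/(2·15) ≡ 36/30. 30⁻¹ ≡ 33 (mod 43), so λ ≡ 36·33 ≡ 27.
  x = λ² - 11 - 11 = 729 - 22 ≡ 19; y = λ·(11 - 19) - 15 ≡ 27. → (19, 27)
3Q: (19, 27) + (11, 15). λ = (15 - 27)/(11 - 19) ≡ 31/35 mod 43. 35⁻¹ ≡ 16 (mod 43) since 35·16 = 560 ≡ 1, so λ ≡ 23.
  x = λ² - 19 - 11 = 529 - 30 ≡ 26; y = λ·(19 - 26) - 27 ≡ 27. → (26, 27)

(26, 27)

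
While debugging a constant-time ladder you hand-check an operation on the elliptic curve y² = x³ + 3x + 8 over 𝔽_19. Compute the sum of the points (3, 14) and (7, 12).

(3, 14) + (7, 12). λ = (12 - 14)/(7 - 3) ≡ 17/4 mod 19. 4⁻¹ ≡ 5 (mod 19) since 4·5 = 20 ≡ 1, so λ ≡ 9.
  x = λ² - 3 - 7 = 81 - 10 ≡ 14; y = λ·(3 - 14) - 14 ≡ 1. → (14, 1)

(14, 1)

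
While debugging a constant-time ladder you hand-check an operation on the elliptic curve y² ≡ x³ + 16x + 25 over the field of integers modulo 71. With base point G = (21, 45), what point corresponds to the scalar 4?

(70, 24)

Double-and-add on 4 = (100)₂. Start with G = (21, 45) for the leading 1-bit.
double: tangent at (21, 45): λ = (3·21² + 16)/(2·45) ≡ 61/19. 19⁻¹ ≡ 15 (mod 71) since 19·15 = 285 ≡ 1, so λ ≡ 61·15 ≡ 63.
  x = λ² - 21 - 21 = 3969 - 42 ≡ 22; y = λ·(21 - 22) - 45 ≡ 34. → (22, 34)
double: tangent at (22, 34): λ = (3·22² + 16)/(2·34) ≡ 48/68. 68⁻¹ ≡ 47 (mod 71), so λ ≡ 48·47 ≡ 55.
  x = λ² - 22 - 22 = 3025 - 44 ≡ 70; y = λ·(22 - 70) - 34 ≡ 24. → (70, 24)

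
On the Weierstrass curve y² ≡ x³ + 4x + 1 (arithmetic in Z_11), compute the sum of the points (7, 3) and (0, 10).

(7, 3) + (0, 10). λ = (10 - 3)/(0 - 7) ≡ 7/4 mod 11. 4⁻¹ ≡ 3 (mod 11), so λ ≡ 10.
  x = λ² - 7 - 0 = 100 - 7 ≡ 5; y = λ·(7 - 5) - 3 ≡ 6. → (5, 6)

(5, 6)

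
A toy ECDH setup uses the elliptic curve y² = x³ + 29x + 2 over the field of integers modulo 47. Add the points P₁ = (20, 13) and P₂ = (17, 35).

(20, 13) + (17, 35). λ = (35 - 13)/(17 - 20) ≡ 22/44 mod 47. 44⁻¹ ≡ 31 (mod 47), so λ ≡ 24.
  x = λ² - 20 - 17 = 576 - 37 ≡ 22; y = λ·(20 - 22) - 13 ≡ 33. → (22, 33)

(22, 33)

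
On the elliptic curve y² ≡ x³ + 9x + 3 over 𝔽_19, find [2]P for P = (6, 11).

(8, 6)

tangent at (6, 11): λ = (3·6² + 9)/(2·11) ≡ 3/3. 3⁻¹ ≡ 13 (mod 19), so λ ≡ 3·13 ≡ 1.
  x = λ² - 6 - 6 = 1 - 12 ≡ 8; y = λ·(6 - 8) - 11 ≡ 6. → (8, 6)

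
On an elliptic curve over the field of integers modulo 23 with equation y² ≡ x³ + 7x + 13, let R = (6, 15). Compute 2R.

(11, 8)

tangent at (6, 15): λ = (3·6² + 7)/(2·15) ≡ 0/7. 7⁻¹ ≡ 10 (mod 23) since 7·10 = 70 ≡ 1, so λ ≡ 0·10 ≡ 0.
  x = λ² - 6 - 6 = 0 - 12 ≡ 11; y = λ·(6 - 11) - 15 ≡ 8. → (11, 8)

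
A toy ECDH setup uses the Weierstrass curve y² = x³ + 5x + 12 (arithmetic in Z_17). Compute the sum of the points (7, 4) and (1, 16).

(7, 4) + (1, 16). λ = (16 - 4)/(1 - 7) ≡ 12/11 mod 17. 11⁻¹ ≡ 14 (mod 17) since 11·14 = 154 ≡ 1, so λ ≡ 15.
  x = λ² - 7 - 1 = 225 - 8 ≡ 13; y = λ·(7 - 13) - 4 ≡ 8. → (13, 8)

(13, 8)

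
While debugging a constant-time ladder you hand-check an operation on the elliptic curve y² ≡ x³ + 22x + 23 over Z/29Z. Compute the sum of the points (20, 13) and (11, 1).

(20, 13) + (11, 1). λ = (1 - 13)/(11 - 20) ≡ 17/20 mod 29. 20⁻¹ ≡ 16 (mod 29), so λ ≡ 11.
  x = λ² - 20 - 11 = 121 - 31 ≡ 3; y = λ·(20 - 3) - 13 ≡ 0. → (3, 0)

(3, 0)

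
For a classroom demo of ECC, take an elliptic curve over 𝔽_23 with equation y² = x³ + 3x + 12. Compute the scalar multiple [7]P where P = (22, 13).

Repeated addition: build up to 7P.
2P: tangent at (22, 13): λ = (3·22² + 3)/(2·13) ≡ 6/3. 3⁻¹ ≡ 8 (mod 23) since 3·8 = 24 ≡ 1, so λ ≡ 6·8 ≡ 2.
  x = λ² - 22 - 22 = 4 - 44 ≡ 6; y = λ·(22 - 6) - 13 ≡ 19. → (6, 19)
3P: (6, 19) + (22, 13). λ = (13 - 19)/(22 - 6) ≡ 17/16 mod 23. 16⁻¹ ≡ 13 (mod 23) since 16·13 = 208 ≡ 1, so λ ≡ 14.
  x = λ² - 6 - 22 = 196 - 28 ≡ 7; y = λ·(6 - 7) - 19 ≡ 13. → (7, 13)
4P: (7, 13) + (22, 13). λ = (13 - 13)/(22 - 7) ≡ 0/15 mod 23. 15⁻¹ ≡ 20 (mod 23), so λ ≡ 0.
  x = λ² - 7 - 22 = 0 - 29 ≡ 17; y = λ·(7 - 17) - 13 ≡ 10. → (17, 10)
5P: (17, 10) + (22, 13). λ = (13 - 10)/(22 - 17) ≡ 3/5 mod 23. 5⁻¹ ≡ 14 (mod 23) since 5·14 = 70 ≡ 1, so λ ≡ 19.
  x = λ² - 17 - 22 = 361 - 39 ≡ 0; y = λ·(17 - 0) - 10 ≡ 14. → (0, 14)
6P: (0, 14) + (22, 13). λ = (13 - 14)/(22 - 0) ≡ 22/22 mod 23. 22⁻¹ ≡ 22 (mod 23), so λ ≡ 1.
  x = λ² - 0 - 22 = 1 - 22 ≡ 2; y = λ·(0 - 2) - 14 ≡ 7. → (2, 7)
7P: (2, 7) + (22, 13). λ = (13 - 7)/(22 - 2) ≡ 6/20 mod 23. 20⁻¹ ≡ 15 (mod 23), so λ ≡ 21.
  x = λ² - 2 - 22 = 441 - 24 ≡ 3; y = λ·(2 - 3) - 7 ≡ 18. → (3, 18)

(3, 18)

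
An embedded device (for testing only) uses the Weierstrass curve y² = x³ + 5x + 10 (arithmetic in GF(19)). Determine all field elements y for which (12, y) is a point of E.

x³ + 5x + 10 = 1798 ≡ 12 (mod 19).
12 is a non-residue mod 19; no y exists.

none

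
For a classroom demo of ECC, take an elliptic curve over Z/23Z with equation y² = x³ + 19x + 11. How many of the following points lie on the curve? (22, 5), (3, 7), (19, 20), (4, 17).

3

(22, 5): 5² ≡ 2, rhs ≡ 14 → off.
(3, 7): 7² ≡ 3, rhs ≡ 3 → on.
(19, 20): 20² ≡ 9, rhs ≡ 9 → on.
(4, 17): 17² ≡ 13, rhs ≡ 13 → on.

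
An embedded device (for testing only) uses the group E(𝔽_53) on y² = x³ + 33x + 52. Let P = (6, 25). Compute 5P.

(21, 25)

Double-and-add on 5 = (101)₂. Start with P = (6, 25) for the leading 1-bit.
double: tangent at (6, 25): λ = (3·6² + 33)/(2·25) ≡ 35/50. 50⁻¹ ≡ 35 (mod 53), so λ ≡ 35·35 ≡ 6.
  x = λ² - 6 - 6 = 36 - 12 ≡ 24; y = λ·(6 - 24) - 25 ≡ 26. → (24, 26)
double: tangent at (24, 26): λ = (3·24² + 33)/(2·26) ≡ 12/52. 52⁻¹ ≡ 52 (mod 53), so λ ≡ 12·52 ≡ 41.
  x = λ² - 24 - 24 = 1681 - 48 ≡ 43; y = λ·(24 - 43) - 26 ≡ 43. → (43, 43)
add P: (43, 43) + (6, 25). λ = (25 - 43)/(6 - 43) ≡ 35/16 mod 53. 16⁻¹ ≡ 10 (mod 53), so λ ≡ 32.
  x = λ² - 43 - 6 = 1024 - 49 ≡ 21; y = λ·(43 - 21) - 43 ≡ 25. → (21, 25)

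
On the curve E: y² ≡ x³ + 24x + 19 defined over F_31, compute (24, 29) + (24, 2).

The two points share x = 24 and their y-coordinates satisfy 29 + 2 ≡ 0 (mod 31), so they are inverses. Their sum is 𝒪.

O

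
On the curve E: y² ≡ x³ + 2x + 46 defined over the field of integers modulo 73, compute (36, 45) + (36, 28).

O

The two points share x = 36 and their y-coordinates satisfy 45 + 28 ≡ 0 (mod 73), so they are inverses. Their sum is 𝒪.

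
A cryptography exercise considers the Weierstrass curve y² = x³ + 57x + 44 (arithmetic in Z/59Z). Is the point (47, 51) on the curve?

no

y² = 51² ≡ 5; x³ + 57x + 44 = 106546 ≡ 51 (mod 59). 5 ≠ 51.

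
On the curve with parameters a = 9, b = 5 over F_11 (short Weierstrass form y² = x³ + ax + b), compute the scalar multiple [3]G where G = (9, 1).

Repeated addition: build up to 3G.
2G: tangent at (9, 1): λ = (3·9² + 9)/(2·1) ≡ 10/2. 2⁻¹ ≡ 6 (mod 11) since 2·6 = 12 ≡ 1, so λ ≡ 10·6 ≡ 5.
  x = λ² - 9 - 9 = 25 - 18 ≡ 7; y = λ·(9 - 7) - 1 ≡ 9. → (7, 9)
3G: (7, 9) + (9, 1). λ = (1 - 9)/(9 - 7) ≡ 3/2 mod 11. 2⁻¹ ≡ 6 (mod 11), so λ ≡ 7.
  x = λ² - 7 - 9 = 49 - 16 ≡ 0; y = λ·(7 - 0) - 9 ≡ 7. → (0, 7)

(0, 7)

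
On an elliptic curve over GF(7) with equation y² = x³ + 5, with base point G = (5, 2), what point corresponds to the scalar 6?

(5, 5)

Repeated addition: build up to 6G.
2G: tangent at (5, 2): λ = (3·5² + 0)/(2·2) ≡ 5/4. 4⁻¹ ≡ 2 (mod 7) since 4·2 = 8 ≡ 1, so λ ≡ 5·2 ≡ 3.
  x = λ² - 5 - 5 = 9 - 10 ≡ 6; y = λ·(5 - 6) - 2 ≡ 2. → (6, 2)
3G: (6, 2) + (5, 2). λ = (2 - 2)/(5 - 6) ≡ 0/6 mod 7. 6⁻¹ ≡ 6 (mod 7) since 6·6 = 36 ≡ 1, so λ ≡ 0.
  x = λ² - 6 - 5 = 0 - 11 ≡ 3; y = λ·(6 - 3) - 2 ≡ 5. → (3, 5)
4G: (3, 5) + (5, 2). λ = (2 - 5)/(5 - 3) ≡ 4/2 mod 7. 2⁻¹ ≡ 4 (mod 7), so λ ≡ 2.
  x = λ² - 3 - 5 = 4 - 8 ≡ 3; y = λ·(3 - 3) - 5 ≡ 2. → (3, 2)
5G: (3, 2) + (5, 2). λ = (2 - 2)/(5 - 3) ≡ 0/2 mod 7. 2⁻¹ ≡ 4 (mod 7), so λ ≡ 0.
  x = λ² - 3 - 5 = 0 - 8 ≡ 6; y = λ·(3 - 6) - 2 ≡ 5. → (6, 5)
6G: (6, 5) + (5, 2). λ = (2 - 5)/(5 - 6) ≡ 4/6 mod 7. 6⁻¹ ≡ 6 (mod 7) since 6·6 = 36 ≡ 1, so λ ≡ 3.
  x = λ² - 6 - 5 = 9 - 11 ≡ 5; y = λ·(6 - 5) - 5 ≡ 5. → (5, 5)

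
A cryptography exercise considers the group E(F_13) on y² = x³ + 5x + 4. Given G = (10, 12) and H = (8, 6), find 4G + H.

(1, 6)

First 4G:
Repeated addition: build up to 4G.
2G: tangent at (10, 12): λ = (3·10² + 5)/(2·12) ≡ 6/11. 11⁻¹ ≡ 6 (mod 13), so λ ≡ 6·6 ≡ 10.
  x = λ² - 10 - 10 = 100 - 20 ≡ 2; y = λ·(10 - 2) - 12 ≡ 3. → (2, 3)
3G: (2, 3) + (10, 12). λ = (12 - 3)/(10 - 2) ≡ 9/8 mod 13. 8⁻¹ ≡ 5 (mod 13) since 8·5 = 40 ≡ 1, so λ ≡ 6.
  x = λ² - 2 - 10 = 36 - 12 ≡ 11; y = λ·(2 - 11) - 3 ≡ 8. → (11, 8)
4G: (11, 8) + (10, 12). λ = (12 - 8)/(10 - 11) ≡ 4/12 mod 13. 12⁻¹ ≡ 12 (mod 13), so λ ≡ 9.
  x = λ² - 11 - 10 = 81 - 21 ≡ 8; y = λ·(11 - 8) - 8 ≡ 6. → (8, 6)
4G = (8, 6).
Finally 4G + H:
tangent at (8, 6): λ = (3·8² + 5)/(2·6) ≡ 2/12. 12⁻¹ ≡ 12 (mod 13), so λ ≡ 2·12 ≡ 11.
  x = λ² - 8 - 8 = 121 - 16 ≡ 1; y = λ·(8 - 1) - 6 ≡ 6. → (1, 6)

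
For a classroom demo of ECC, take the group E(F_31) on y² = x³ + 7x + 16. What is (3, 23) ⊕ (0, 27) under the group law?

(3, 23) + (0, 27). λ = (27 - 23)/(0 - 3) ≡ 4/28 mod 31. 28⁻¹ ≡ 10 (mod 31), so λ ≡ 9.
  x = λ² - 3 - 0 = 81 - 3 ≡ 16; y = λ·(3 - 16) - 23 ≡ 15. → (16, 15)

(16, 15)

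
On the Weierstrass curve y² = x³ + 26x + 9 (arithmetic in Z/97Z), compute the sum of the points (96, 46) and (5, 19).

(89, 68)

(96, 46) + (5, 19). λ = (19 - 46)/(5 - 96) ≡ 70/6 mod 97. 6⁻¹ ≡ 81 (mod 97), so λ ≡ 44.
  x = λ² - 96 - 5 = 1936 - 101 ≡ 89; y = λ·(96 - 89) - 46 ≡ 68. → (89, 68)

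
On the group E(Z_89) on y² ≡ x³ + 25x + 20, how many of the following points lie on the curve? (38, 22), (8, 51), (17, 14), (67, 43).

3

(38, 22): 22² ≡ 39, rhs ≡ 39 → on.
(8, 51): 51² ≡ 20, rhs ≡ 20 → on.
(17, 14): 14² ≡ 18, rhs ≡ 18 → on.
(67, 43): 43² ≡ 69, rhs ≡ 36 → off.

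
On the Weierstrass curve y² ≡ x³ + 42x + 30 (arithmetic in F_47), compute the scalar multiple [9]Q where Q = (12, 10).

Double-and-add on 9 = (1001)₂. Start with Q = (12, 10) for the leading 1-bit.
double: tangent at (12, 10): λ = (3·12² + 42)/(2·10) ≡ 4/20. 20⁻¹ ≡ 40 (mod 47) since 20·40 = 800 ≡ 1, so λ ≡ 4·40 ≡ 19.
  x = λ² - 12 - 12 = 361 - 24 ≡ 8; y = λ·(12 - 8) - 10 ≡ 19. → (8, 19)
double: tangent at (8, 19): λ = (3·8² + 42)/(2·19) ≡ 46/38. 38⁻¹ ≡ 26 (mod 47) since 38·26 = 988 ≡ 1, so λ ≡ 46·26 ≡ 21.
  x = λ² - 8 - 8 = 441 - 16 ≡ 2; y = λ·(8 - 2) - 19 ≡ 13. → (2, 13)
double: tangent at (2, 13): λ = (3·2² + 42)/(2·13) ≡ 7/26. 26⁻¹ ≡ 38 (mod 47), so λ ≡ 7·38 ≡ 31.
  x = λ² - 2 - 2 = 961 - 4 ≡ 17; y = λ·(2 - 17) - 13 ≡ 39. → (17, 39)
add Q: (17, 39) + (12, 10). λ = (10 - 39)/(12 - 17) ≡ 18/42 mod 47. 42⁻¹ ≡ 28 (mod 47), so λ ≡ 34.
  x = λ² - 17 - 12 = 1156 - 29 ≡ 46; y = λ·(17 - 46) - 39 ≡ 9. → (46, 9)

(46, 9)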